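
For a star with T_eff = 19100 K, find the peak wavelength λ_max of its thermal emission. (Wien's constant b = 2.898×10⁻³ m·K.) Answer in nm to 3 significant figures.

λ_max = b/T = 2.898×10⁻³ / 19100 = 1.52×10^-7 m = 151.7 nm.

152 nm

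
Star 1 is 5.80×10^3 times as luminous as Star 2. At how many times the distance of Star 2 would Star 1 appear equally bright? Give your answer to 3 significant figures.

76.2

Equal flux requires L_1/d_1² = L_2/d_2², so d_1/d_2 = √(L_1/L_2)
= √(5.80×10^3) = 76.16.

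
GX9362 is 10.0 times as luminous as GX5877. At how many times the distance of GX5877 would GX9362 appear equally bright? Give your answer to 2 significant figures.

Equal flux requires L_GX9362/d_GX9362² = L_GX5877/d_GX5877², so d_GX9362/d_GX5877 = √(L_GX9362/L_GX5877)
= √(10.0) = 3.162.

3.2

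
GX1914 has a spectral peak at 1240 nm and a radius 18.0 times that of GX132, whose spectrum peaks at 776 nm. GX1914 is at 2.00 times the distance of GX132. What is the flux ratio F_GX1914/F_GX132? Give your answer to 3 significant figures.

12.4

Wien's law: T_GX1914/T_GX132 = λ_GX132/λ_GX1914 = 776/1240 = 0.6258.
L_GX1914/L_GX132 = (R_GX1914/R_GX132)²(T_GX1914/T_GX132)⁴ = (18.0)²(0.6258)⁴ = 49.69.
F_GX1914/F_GX132 = (L_GX1914/L_GX132)/(d_GX1914/d_GX132)² = 49.69/(2.00)² = 12.42.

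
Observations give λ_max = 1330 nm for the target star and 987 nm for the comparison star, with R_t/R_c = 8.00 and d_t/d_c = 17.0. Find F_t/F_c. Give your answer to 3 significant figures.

0.0672

Wien's law: T_t/T_c = λ_c/λ_t = 987/1330 = 0.7421.
L_t/L_c = (R_t/R_c)²(T_t/T_c)⁴ = (8.00)²(0.7421)⁴ = 19.41.
F_t/F_c = (L_t/L_c)/(d_t/d_c)² = 19.41/(17.0)² = 0.06717.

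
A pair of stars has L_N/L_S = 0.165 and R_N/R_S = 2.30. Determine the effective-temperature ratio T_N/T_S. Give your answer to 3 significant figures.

0.420

L ∝ R²T⁴ gives T ∝ (L/R²)^(1/4), so
T_N/T_S = (0.165 / 2.30²)^(1/4) = (0.03119)^(1/4) = 0.4202.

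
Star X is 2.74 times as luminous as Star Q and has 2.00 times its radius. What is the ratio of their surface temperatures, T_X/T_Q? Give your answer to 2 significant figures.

0.91

L ∝ R²T⁴ gives T ∝ (L/R²)^(1/4), so
T_X/T_Q = (2.74 / 2.00²)^(1/4) = (0.6850)^(1/4) = 0.9098.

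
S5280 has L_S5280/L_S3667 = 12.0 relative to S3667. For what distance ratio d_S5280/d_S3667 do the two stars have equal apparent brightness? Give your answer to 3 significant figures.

3.46

Equal flux requires L_S5280/d_S5280² = L_S3667/d_S3667², so d_S5280/d_S3667 = √(L_S5280/L_S3667)
= √(12.0) = 3.464.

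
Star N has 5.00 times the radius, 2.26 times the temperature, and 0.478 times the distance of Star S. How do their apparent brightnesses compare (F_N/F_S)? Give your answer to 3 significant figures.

L_N/L_S = (R_N/R_S)²(T_N/T_S)⁴ = (5.00)² × (2.26)⁴ = 652.2.
F_N/F_S = (L_N/L_S)/(d_N/d_S)² = 652.2 / (0.478)² = 2854.

2.85×10^3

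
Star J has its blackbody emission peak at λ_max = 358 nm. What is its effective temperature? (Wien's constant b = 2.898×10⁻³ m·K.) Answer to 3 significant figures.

8.09×10^3 K

T = b/λ_max = 2.898×10⁻³ / (358×10⁻⁹) = 8095 K.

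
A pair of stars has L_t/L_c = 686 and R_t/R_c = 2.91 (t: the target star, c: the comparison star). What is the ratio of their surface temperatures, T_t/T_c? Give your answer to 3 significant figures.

3.00

L ∝ R²T⁴ gives T ∝ (L/R²)^(1/4), so
T_t/T_c = (686 / 2.91²)^(1/4) = (81.01)^(1/4) = 3.000.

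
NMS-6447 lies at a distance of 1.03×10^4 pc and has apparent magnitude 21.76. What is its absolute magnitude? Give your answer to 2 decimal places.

6.70

M = m − 5 log₁₀(d/10 pc) = 21.76 − 5 log₁₀(1.03×10^4/10)
  = 21.76 − 5 × 3.013 = 21.76 − 15.06 = 6.70.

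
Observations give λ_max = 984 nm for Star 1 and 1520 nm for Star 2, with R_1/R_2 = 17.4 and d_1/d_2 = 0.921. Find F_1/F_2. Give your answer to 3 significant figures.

2.03×10^3

Wien's law: T_1/T_2 = λ_2/λ_1 = 1520/984 = 1.545.
L_1/L_2 = (R_1/R_2)²(T_1/T_2)⁴ = (17.4)²(1.545)⁴ = 1724.
F_1/F_2 = (L_1/L_2)/(d_1/d_2)² = 1724/(0.921)² = 2032.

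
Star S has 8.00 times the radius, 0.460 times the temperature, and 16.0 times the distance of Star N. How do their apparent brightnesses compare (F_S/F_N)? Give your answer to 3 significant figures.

L_S/L_N = (R_S/R_N)²(T_S/T_N)⁴ = (8.00)² × (0.460)⁴ = 2.866.
F_S/F_N = (L_S/L_N)/(d_S/d_N)² = 2.866 / (16.0)² = 0.01119.

0.0112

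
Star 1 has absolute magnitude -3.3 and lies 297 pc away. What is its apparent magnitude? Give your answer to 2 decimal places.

m = M + 5 log₁₀(d/10 pc) = -3.3 + 5 log₁₀(297/10)
  = -3.3 + 5 × 1.473 = -3.3 + 7.36 = 4.06.

4.06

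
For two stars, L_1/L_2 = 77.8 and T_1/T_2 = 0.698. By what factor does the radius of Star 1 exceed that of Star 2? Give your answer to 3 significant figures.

18.1

L ∝ R²T⁴ gives R ∝ √L / T², so
R_1/R_2 = √(77.8) / (0.698)² = 8.820 / 0.4872 = 18.10.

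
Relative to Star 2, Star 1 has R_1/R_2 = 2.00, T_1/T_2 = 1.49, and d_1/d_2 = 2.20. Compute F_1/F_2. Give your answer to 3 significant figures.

4.07

L_1/L_2 = (R_1/R_2)²(T_1/T_2)⁴ = (2.00)² × (1.49)⁴ = 19.72.
F_1/F_2 = (L_1/L_2)/(d_1/d_2)² = 19.72 / (2.20)² = 4.073.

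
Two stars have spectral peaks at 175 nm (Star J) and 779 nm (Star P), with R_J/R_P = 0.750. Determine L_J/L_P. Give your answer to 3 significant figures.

221

Wien's law gives T ∝ 1/λ_max, so T_J/T_P = λ_P/λ_J = 779/175 = 4.451.
Then L ∝ R²T⁴ gives L_J/L_P = (0.750)² × (4.451)⁴ = 0.5625 × 392.6 = 220.9.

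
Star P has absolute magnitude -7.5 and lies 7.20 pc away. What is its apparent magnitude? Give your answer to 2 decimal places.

m = M + 5 log₁₀(d/10 pc) = -7.5 + 5 log₁₀(7.20/10)
  = -7.5 + 5 × -0.143 = -7.5 + -0.71 = -8.21.

-8.21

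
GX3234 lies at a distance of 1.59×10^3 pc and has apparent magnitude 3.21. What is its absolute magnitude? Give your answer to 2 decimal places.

-7.80

M = m − 5 log₁₀(d/10 pc) = 3.21 − 5 log₁₀(1.59×10^3/10)
  = 3.21 − 5 × 2.201 = 3.21 − 11.01 = -7.80.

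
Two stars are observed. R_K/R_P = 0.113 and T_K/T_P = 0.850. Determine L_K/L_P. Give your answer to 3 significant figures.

From the Stefan–Boltzmann law, L ∝ R²T⁴, so
L_K/L_P = (R_K/R_P)² (T_K/T_P)⁴ = (0.113)² × (0.850)⁴ = 0.01277 × 0.5220 = 0.006665.

0.00667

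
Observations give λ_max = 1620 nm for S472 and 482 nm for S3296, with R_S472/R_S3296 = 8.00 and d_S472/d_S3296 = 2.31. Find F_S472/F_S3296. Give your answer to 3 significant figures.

Wien's law: T_S472/T_S3296 = λ_S3296/λ_S472 = 482/1620 = 0.2975.
L_S472/L_S3296 = (R_S472/R_S3296)²(T_S472/T_S3296)⁴ = (8.00)²(0.2975)⁴ = 0.5015.
F_S472/F_S3296 = (L_S472/L_S3296)/(d_S472/d_S3296)² = 0.5015/(2.31)² = 0.09399.

0.0940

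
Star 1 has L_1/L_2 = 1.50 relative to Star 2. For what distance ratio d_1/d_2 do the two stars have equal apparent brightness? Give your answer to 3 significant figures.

Equal flux requires L_1/d_1² = L_2/d_2², so d_1/d_2 = √(L_1/L_2)
= √(1.50) = 1.225.

1.22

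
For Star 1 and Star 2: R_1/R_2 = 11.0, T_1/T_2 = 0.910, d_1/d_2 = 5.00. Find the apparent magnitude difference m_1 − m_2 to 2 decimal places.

L_1/L_2 = (11.0)²(0.910)⁴ = 82.98.
F_1/F_2 = (L_1/L_2)/(d_1/d_2)² = 82.98/25.00 = 3.319.
m_1 − m_2 = −2.5 log₁₀(3.319) = -1.30.

-1.30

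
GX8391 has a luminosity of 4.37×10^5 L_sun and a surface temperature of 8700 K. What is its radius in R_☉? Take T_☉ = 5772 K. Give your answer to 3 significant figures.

291 R_☉

R/R_☉ = √(L/L_☉) / (T/T_☉)² = √(4.37×10^5) / (1.507)²
       = 661.1 / 2.272 = 291.0.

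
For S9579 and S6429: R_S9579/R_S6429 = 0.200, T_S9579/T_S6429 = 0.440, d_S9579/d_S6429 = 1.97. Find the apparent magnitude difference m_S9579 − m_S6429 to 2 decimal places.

L_S9579/L_S6429 = (0.200)²(0.440)⁴ = 0.001499.
F_S9579/F_S6429 = (L_S9579/L_S6429)/(d_S9579/d_S6429)² = 0.001499/3.881 = 3.863×10^-4.
m_S9579 − m_S6429 = −2.5 log₁₀(3.863×10^-4) = 8.53.

8.53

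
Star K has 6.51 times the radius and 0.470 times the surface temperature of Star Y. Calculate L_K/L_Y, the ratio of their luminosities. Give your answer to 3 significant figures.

From the Stefan–Boltzmann law, L ∝ R²T⁴, so
L_K/L_Y = (R_K/R_Y)² (T_K/T_Y)⁴ = (6.51)² × (0.470)⁴ = 42.38 × 0.04880 = 2.068.

2.07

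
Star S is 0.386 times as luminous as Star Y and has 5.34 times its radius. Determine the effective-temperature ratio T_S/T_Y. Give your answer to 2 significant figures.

0.34

L ∝ R²T⁴ gives T ∝ (L/R²)^(1/4), so
T_S/T_Y = (0.386 / 5.34²)^(1/4) = (0.01354)^(1/4) = 0.3411.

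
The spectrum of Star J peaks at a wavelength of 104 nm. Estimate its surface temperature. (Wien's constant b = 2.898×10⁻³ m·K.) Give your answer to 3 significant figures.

2.79×10^4 K

T = b/λ_max = 2.898×10⁻³ / (104×10⁻⁹) = 2.787×10^4 K.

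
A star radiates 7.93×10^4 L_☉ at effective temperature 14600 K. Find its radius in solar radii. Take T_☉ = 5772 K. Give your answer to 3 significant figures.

44.0 solar radii

R/R_☉ = √(L/L_☉) / (T/T_☉)² = √(7.93×10^4) / (2.529)²
       = 281.6 / 6.398 = 44.01.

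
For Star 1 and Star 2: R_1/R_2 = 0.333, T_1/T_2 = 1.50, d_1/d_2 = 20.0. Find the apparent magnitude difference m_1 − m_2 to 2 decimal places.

7.13

L_1/L_2 = (0.333)²(1.50)⁴ = 0.5614.
F_1/F_2 = (L_1/L_2)/(d_1/d_2)² = 0.5614/400.0 = 0.001403.
m_1 − m_2 = −2.5 log₁₀(0.001403) = 7.13.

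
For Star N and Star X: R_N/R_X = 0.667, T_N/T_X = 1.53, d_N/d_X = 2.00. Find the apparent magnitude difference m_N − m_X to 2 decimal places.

0.54

L_N/L_X = (0.667)²(1.53)⁴ = 2.438.
F_N/F_X = (L_N/L_X)/(d_N/d_X)² = 2.438/4.000 = 0.6095.
m_N − m_X = −2.5 log₁₀(0.6095) = 0.54.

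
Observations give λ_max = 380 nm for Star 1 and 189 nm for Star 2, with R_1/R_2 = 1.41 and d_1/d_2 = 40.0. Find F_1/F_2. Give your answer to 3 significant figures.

7.60×10^-5

Wien's law: T_1/T_2 = λ_2/λ_1 = 189/380 = 0.4974.
L_1/L_2 = (R_1/R_2)²(T_1/T_2)⁴ = (1.41)²(0.4974)⁴ = 0.1217.
F_1/F_2 = (L_1/L_2)/(d_1/d_2)² = 0.1217/(40.0)² = 7.604×10^-5.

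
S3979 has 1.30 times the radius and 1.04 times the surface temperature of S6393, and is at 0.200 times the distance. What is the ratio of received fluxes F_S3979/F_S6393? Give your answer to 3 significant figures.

49.4

L_S3979/L_S6393 = (R_S3979/R_S6393)²(T_S3979/T_S6393)⁴ = (1.30)² × (1.04)⁴ = 1.977.
F_S3979/F_S6393 = (L_S3979/L_S6393)/(d_S3979/d_S6393)² = 1.977 / (0.200)² = 49.43.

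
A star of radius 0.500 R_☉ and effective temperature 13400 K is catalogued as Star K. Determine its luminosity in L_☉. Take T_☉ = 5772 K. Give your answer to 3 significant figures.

7.26 L_☉

L/L_☉ = (R/R_☉)² (T/T_☉)⁴ = (0.500)² × (13400/5772)⁴
       = 0.2500 × (2.322)⁴ = 0.2500 × 29.05 = 7.262.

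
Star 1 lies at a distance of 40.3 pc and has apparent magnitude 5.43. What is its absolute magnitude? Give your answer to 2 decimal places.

2.40

M = m − 5 log₁₀(d/10 pc) = 5.43 − 5 log₁₀(40.3/10)
  = 5.43 − 5 × 0.605 = 5.43 − 3.03 = 2.40.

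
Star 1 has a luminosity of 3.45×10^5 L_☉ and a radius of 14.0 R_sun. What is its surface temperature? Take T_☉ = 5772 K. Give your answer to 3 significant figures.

3.74×10^4 K

T/T_☉ = (L/L_☉)^(1/4) / (R/R_☉)^(1/2)
T = 5772 × (3.45×10^5)^(1/4) / √(14.0) = 5772 × 24.24 / 3.742 = 3.739×10^4 K.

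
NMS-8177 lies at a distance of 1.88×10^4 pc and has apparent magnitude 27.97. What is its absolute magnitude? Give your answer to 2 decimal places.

11.60

M = m − 5 log₁₀(d/10 pc) = 27.97 − 5 log₁₀(1.88×10^4/10)
  = 27.97 − 5 × 3.274 = 27.97 − 16.37 = 11.60.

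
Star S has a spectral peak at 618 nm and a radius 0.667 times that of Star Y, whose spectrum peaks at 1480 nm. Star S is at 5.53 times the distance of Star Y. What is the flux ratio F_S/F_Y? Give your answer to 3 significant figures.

0.479

Wien's law: T_S/T_Y = λ_Y/λ_S = 1480/618 = 2.395.
L_S/L_Y = (R_S/R_Y)²(T_S/T_Y)⁴ = (0.667)²(2.395)⁴ = 14.63.
F_S/F_Y = (L_S/L_Y)/(d_S/d_Y)² = 14.63/(5.53)² = 0.4785.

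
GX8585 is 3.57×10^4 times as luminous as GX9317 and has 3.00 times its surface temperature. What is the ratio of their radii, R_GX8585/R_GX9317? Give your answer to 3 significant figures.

L ∝ R²T⁴ gives R ∝ √L / T², so
R_GX8585/R_GX9317 = √(3.57×10^4) / (3.00)² = 188.9 / 9.000 = 20.99.

21.0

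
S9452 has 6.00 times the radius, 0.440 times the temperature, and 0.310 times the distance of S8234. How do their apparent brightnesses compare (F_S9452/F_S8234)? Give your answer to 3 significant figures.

14.0

L_S9452/L_S8234 = (R_S9452/R_S8234)²(T_S9452/T_S8234)⁴ = (6.00)² × (0.440)⁴ = 1.349.
F_S9452/F_S8234 = (L_S9452/L_S8234)/(d_S9452/d_S8234)² = 1.349 / (0.310)² = 14.04.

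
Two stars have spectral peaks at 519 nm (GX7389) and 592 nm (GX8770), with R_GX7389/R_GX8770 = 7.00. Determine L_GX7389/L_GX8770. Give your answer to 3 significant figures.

Wien's law gives T ∝ 1/λ_max, so T_GX7389/T_GX8770 = λ_GX8770/λ_GX7389 = 592/519 = 1.141.
Then L ∝ R²T⁴ gives L_GX7389/L_GX8770 = (7.00)² × (1.141)⁴ = 49.00 × 1.693 = 82.95.

82.9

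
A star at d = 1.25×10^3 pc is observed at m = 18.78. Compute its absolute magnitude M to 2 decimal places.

M = m − 5 log₁₀(d/10 pc) = 18.78 − 5 log₁₀(1.25×10^3/10)
  = 18.78 − 5 × 2.097 = 18.78 − 10.48 = 8.30.

8.30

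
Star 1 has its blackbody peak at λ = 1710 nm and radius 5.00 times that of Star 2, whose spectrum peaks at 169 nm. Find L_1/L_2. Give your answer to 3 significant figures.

Wien's law gives T ∝ 1/λ_max, so T_1/T_2 = λ_2/λ_1 = 169/1710 = 0.09883.
Then L ∝ R²T⁴ gives L_1/L_2 = (5.00)² × (0.09883)⁴ = 25.00 × 9.540×10^-5 = 0.002385.

0.00239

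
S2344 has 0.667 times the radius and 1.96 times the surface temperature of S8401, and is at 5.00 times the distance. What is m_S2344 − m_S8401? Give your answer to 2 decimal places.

L_S2344/L_S8401 = (0.667)²(1.96)⁴ = 6.566.
F_S2344/F_S8401 = (L_S2344/L_S8401)/(d_S2344/d_S8401)² = 6.566/25.00 = 0.2626.
m_S2344 − m_S8401 = −2.5 log₁₀(0.2626) = 1.45.

1.45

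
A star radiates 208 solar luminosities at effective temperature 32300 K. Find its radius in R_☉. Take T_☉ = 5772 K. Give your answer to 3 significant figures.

R/R_☉ = √(L/L_☉) / (T/T_☉)² = √(208) / (5.596)²
       = 14.42 / 31.31 = 0.4606.

0.461 R_☉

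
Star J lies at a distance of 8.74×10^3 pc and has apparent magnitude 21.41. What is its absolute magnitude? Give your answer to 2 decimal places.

M = m − 5 log₁₀(d/10 pc) = 21.41 − 5 log₁₀(8.74×10^3/10)
  = 21.41 − 5 × 2.942 = 21.41 − 14.71 = 6.70.

6.70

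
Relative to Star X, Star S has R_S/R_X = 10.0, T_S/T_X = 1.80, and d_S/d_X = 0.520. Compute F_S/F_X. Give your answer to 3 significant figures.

L_S/L_X = (R_S/R_X)²(T_S/T_X)⁴ = (10.0)² × (1.80)⁴ = 1050.
F_S/F_X = (L_S/L_X)/(d_S/d_X)² = 1050 / (0.520)² = 3882.

3.88×10^3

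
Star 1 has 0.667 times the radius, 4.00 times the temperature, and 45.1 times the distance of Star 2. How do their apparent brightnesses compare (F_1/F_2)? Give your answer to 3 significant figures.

0.0560

L_1/L_2 = (R_1/R_2)²(T_1/T_2)⁴ = (0.667)² × (4.00)⁴ = 113.9.
F_1/F_2 = (L_1/L_2)/(d_1/d_2)² = 113.9 / (45.1)² = 0.05599.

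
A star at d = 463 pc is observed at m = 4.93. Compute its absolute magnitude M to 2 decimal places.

M = m − 5 log₁₀(d/10 pc) = 4.93 − 5 log₁₀(463/10)
  = 4.93 − 5 × 1.666 = 4.93 − 8.33 = -3.40.

-3.40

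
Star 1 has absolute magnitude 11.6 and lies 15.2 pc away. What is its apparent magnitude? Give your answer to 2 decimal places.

m = M + 5 log₁₀(d/10 pc) = 11.6 + 5 log₁₀(15.2/10)
  = 11.6 + 5 × 0.182 = 11.6 + 0.91 = 12.51.

12.51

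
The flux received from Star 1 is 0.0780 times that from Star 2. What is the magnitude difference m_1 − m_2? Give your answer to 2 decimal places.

2.77

m_1 − m_2 = −2.5 log₁₀(F_1/F_2) = −2.5 log₁₀(0.0780) = −2.5 × (-1.108) = 2.770.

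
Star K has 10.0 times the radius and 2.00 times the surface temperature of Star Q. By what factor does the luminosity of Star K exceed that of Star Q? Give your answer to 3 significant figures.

From the Stefan–Boltzmann law, L ∝ R²T⁴, so
L_K/L_Q = (R_K/R_Q)² (T_K/T_Q)⁴ = (10.0)² × (2.00)⁴ = 100.0 × 16.00 = 1600.

1.60×10^3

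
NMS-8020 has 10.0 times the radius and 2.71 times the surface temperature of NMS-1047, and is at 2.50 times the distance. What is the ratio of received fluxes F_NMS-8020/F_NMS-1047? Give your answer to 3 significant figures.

863

L_NMS-8020/L_NMS-1047 = (R_NMS-8020/R_NMS-1047)²(T_NMS-8020/T_NMS-1047)⁴ = (10.0)² × (2.71)⁴ = 5394.
F_NMS-8020/F_NMS-1047 = (L_NMS-8020/L_NMS-1047)/(d_NMS-8020/d_NMS-1047)² = 5394 / (2.50)² = 863.0.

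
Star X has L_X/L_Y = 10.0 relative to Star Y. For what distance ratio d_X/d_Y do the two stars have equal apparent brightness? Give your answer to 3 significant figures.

3.16

Equal flux requires L_X/d_X² = L_Y/d_Y², so d_X/d_Y = √(L_X/L_Y)
= √(10.0) = 3.162.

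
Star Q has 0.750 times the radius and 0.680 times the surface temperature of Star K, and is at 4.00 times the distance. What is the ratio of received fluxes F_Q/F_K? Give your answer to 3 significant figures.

L_Q/L_K = (R_Q/R_K)²(T_Q/T_K)⁴ = (0.750)² × (0.680)⁴ = 0.1203.
F_Q/F_K = (L_Q/L_K)/(d_Q/d_K)² = 0.1203 / (4.00)² = 0.007517.

0.00752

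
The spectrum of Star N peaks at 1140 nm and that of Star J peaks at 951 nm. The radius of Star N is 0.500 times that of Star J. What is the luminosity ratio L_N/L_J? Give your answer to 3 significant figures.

0.121

Wien's law gives T ∝ 1/λ_max, so T_N/T_J = λ_J/λ_N = 951/1140 = 0.8342.
Then L ∝ R²T⁴ gives L_N/L_J = (0.500)² × (0.8342)⁴ = 0.2500 × 0.4843 = 0.1211.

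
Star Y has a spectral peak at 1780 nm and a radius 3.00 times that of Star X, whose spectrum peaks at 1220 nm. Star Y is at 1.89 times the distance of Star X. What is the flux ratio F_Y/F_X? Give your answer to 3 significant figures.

0.556

Wien's law: T_Y/T_X = λ_X/λ_Y = 1220/1780 = 0.6854.
L_Y/L_X = (R_Y/R_X)²(T_Y/T_X)⁴ = (3.00)²(0.6854)⁴ = 1.986.
F_Y/F_X = (L_Y/L_X)/(d_Y/d_X)² = 1.986/(1.89)² = 0.5560.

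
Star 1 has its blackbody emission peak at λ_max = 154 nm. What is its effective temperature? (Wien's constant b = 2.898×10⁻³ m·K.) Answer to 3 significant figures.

1.88×10^4 K

T = b/λ_max = 2.898×10⁻³ / (154×10⁻⁹) = 1.882×10^4 K.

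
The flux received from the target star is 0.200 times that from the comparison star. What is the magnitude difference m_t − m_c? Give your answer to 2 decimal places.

m_t − m_c = −2.5 log₁₀(F_t/F_c) = −2.5 log₁₀(0.200) = −2.5 × (-0.699) = 1.747.

1.75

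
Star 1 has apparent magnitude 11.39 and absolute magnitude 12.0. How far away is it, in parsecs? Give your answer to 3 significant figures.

m − M = 5 log₁₀(d/10 pc)
11.39 − (12.0) = -0.61 = 5 log₁₀(d/10)
d = 10 × 10^(-0.61/5) = 10 × 10^-0.122 = 7.551 pc.

7.55 pc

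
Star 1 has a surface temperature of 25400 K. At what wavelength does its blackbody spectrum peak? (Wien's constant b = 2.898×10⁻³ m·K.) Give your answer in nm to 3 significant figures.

λ_max = b/T = 2.898×10⁻³ / 25400 = 1.14×10^-7 m = 114.1 nm.

114 nm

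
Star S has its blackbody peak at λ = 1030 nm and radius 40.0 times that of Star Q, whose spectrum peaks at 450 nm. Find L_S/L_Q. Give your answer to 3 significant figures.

58.3

Wien's law gives T ∝ 1/λ_max, so T_S/T_Q = λ_Q/λ_S = 450/1030 = 0.4369.
Then L ∝ R²T⁴ gives L_S/L_Q = (40.0)² × (0.4369)⁴ = 1600 × 0.03643 = 58.29.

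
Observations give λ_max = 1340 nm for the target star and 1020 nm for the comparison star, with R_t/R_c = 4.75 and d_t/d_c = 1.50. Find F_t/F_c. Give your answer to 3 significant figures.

3.37

Wien's law: T_t/T_c = λ_c/λ_t = 1020/1340 = 0.7612.
L_t/L_c = (R_t/R_c)²(T_t/T_c)⁴ = (4.75)²(0.7612)⁴ = 7.575.
F_t/F_c = (L_t/L_c)/(d_t/d_c)² = 7.575/(1.50)² = 3.367.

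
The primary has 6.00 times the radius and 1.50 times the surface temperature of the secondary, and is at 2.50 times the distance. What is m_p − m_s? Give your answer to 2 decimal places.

L_p/L_s = (6.00)²(1.50)⁴ = 182.2.
F_p/F_s = (L_p/L_s)/(d_p/d_s)² = 182.2/6.250 = 29.16.
m_p − m_s = −2.5 log₁₀(29.16) = -3.66.

-3.66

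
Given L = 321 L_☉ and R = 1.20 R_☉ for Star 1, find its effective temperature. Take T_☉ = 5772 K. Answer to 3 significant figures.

T/T_☉ = (L/L_☉)^(1/4) / (R/R_☉)^(1/2)
T = 5772 × (321)^(1/4) / √(1.20) = 5772 × 4.233 / 1.095 = 2.230×10^4 K.

2.23×10^4 K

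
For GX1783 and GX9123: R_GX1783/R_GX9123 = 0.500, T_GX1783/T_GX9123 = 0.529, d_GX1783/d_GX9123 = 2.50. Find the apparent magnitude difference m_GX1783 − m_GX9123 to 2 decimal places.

L_GX1783/L_GX9123 = (0.500)²(0.529)⁴ = 0.01958.
F_GX1783/F_GX9123 = (L_GX1783/L_GX9123)/(d_GX1783/d_GX9123)² = 0.01958/6.250 = 0.003132.
m_GX1783 − m_GX9123 = −2.5 log₁₀(0.003132) = 6.26.

6.26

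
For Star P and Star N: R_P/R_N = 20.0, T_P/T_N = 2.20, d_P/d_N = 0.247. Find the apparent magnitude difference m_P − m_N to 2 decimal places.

L_P/L_N = (20.0)²(2.20)⁴ = 9370.
F_P/F_N = (L_P/L_N)/(d_P/d_N)² = 9370/0.06101 = 1.536×10^5.
m_P − m_N = −2.5 log₁₀(1.536×10^5) = -12.97.

-12.97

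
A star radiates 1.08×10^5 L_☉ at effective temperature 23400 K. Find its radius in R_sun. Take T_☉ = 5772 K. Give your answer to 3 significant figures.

R/R_☉ = √(L/L_☉) / (T/T_☉)² = √(1.08×10^5) / (4.054)²
       = 328.6 / 16.44 = 20.00.

20.0 R_sun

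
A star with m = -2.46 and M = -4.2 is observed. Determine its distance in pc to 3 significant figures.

m − M = 5 log₁₀(d/10 pc)
-2.46 − (-4.2) = 1.74 = 5 log₁₀(d/10)
d = 10 × 10^(1.74/5) = 10 × 10^0.348 = 22.28 pc.

22.3 pc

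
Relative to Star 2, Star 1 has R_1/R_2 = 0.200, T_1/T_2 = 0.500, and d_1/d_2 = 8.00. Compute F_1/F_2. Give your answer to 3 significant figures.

3.91×10^-5

L_1/L_2 = (R_1/R_2)²(T_1/T_2)⁴ = (0.200)² × (0.500)⁴ = 0.002500.
F_1/F_2 = (L_1/L_2)/(d_1/d_2)² = 0.002500 / (8.00)² = 3.906×10^-5.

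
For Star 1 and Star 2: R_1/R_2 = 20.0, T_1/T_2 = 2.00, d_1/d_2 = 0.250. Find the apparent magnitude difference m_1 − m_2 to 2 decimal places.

-12.53

L_1/L_2 = (20.0)²(2.00)⁴ = 6400.
F_1/F_2 = (L_1/L_2)/(d_1/d_2)² = 6400/0.06250 = 1.024×10^5.
m_1 − m_2 = −2.5 log₁₀(1.024×10^5) = -12.53.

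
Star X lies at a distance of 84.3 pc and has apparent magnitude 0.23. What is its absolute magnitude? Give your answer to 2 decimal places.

M = m − 5 log₁₀(d/10 pc) = 0.23 − 5 log₁₀(84.3/10)
  = 0.23 − 5 × 0.926 = 0.23 − 4.63 = -4.40.

-4.40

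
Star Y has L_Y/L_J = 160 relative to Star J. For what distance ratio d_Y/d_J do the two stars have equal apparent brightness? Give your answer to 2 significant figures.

Equal flux requires L_Y/d_Y² = L_J/d_J², so d_Y/d_J = √(L_Y/L_J)
= √(160) = 12.65.

13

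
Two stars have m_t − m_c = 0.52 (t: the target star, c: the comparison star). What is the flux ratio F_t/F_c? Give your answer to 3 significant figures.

F_t/F_c = 10^(−(m_t − m_c)/2.5) = 10^(-0.52/2.5) = 10^-0.208 = 0.6194.

0.619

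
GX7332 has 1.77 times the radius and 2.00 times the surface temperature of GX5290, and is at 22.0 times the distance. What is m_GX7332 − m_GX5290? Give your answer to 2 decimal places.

2.46

L_GX7332/L_GX5290 = (1.77)²(2.00)⁴ = 50.13.
F_GX7332/F_GX5290 = (L_GX7332/L_GX5290)/(d_GX7332/d_GX5290)² = 50.13/484.0 = 0.1036.
m_GX7332 − m_GX5290 = −2.5 log₁₀(0.1036) = 2.46.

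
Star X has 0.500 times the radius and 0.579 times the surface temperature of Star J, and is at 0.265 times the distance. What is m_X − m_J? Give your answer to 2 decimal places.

0.99

L_X/L_J = (0.500)²(0.579)⁴ = 0.02810.
F_X/F_J = (L_X/L_J)/(d_X/d_J)² = 0.02810/0.07023 = 0.4001.
m_X − m_J = −2.5 log₁₀(0.4001) = 0.99.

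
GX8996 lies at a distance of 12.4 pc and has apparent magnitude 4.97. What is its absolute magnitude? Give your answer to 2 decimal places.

4.50

M = m − 5 log₁₀(d/10 pc) = 4.97 − 5 log₁₀(12.4/10)
  = 4.97 − 5 × 0.093 = 4.97 − 0.47 = 4.50.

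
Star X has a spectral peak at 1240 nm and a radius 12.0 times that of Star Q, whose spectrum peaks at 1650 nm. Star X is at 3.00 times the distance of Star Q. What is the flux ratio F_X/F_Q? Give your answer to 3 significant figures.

Wien's law: T_X/T_Q = λ_Q/λ_X = 1650/1240 = 1.331.
L_X/L_Q = (R_X/R_Q)²(T_X/T_Q)⁴ = (12.0)²(1.331)⁴ = 451.5.
F_X/F_Q = (L_X/L_Q)/(d_X/d_Q)² = 451.5/(3.00)² = 50.16.

50.2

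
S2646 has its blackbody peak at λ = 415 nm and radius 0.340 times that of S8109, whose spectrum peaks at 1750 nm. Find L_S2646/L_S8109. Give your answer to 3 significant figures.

Wien's law gives T ∝ 1/λ_max, so T_S2646/T_S8109 = λ_S8109/λ_S2646 = 1750/415 = 4.217.
Then L ∝ R²T⁴ gives L_S2646/L_S8109 = (0.340)² × (4.217)⁴ = 0.1156 × 316.2 = 36.55.

36.6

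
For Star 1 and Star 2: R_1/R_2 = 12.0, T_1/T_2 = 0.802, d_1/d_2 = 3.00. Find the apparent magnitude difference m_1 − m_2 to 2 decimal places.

L_1/L_2 = (12.0)²(0.802)⁴ = 59.57.
F_1/F_2 = (L_1/L_2)/(d_1/d_2)² = 59.57/9.000 = 6.619.
m_1 − m_2 = −2.5 log₁₀(6.619) = -2.05.

-2.05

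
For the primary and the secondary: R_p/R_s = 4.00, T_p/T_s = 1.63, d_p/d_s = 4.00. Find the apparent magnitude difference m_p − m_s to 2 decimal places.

-2.12

L_p/L_s = (4.00)²(1.63)⁴ = 112.9.
F_p/F_s = (L_p/L_s)/(d_p/d_s)² = 112.9/16.00 = 7.059.
m_p − m_s = −2.5 log₁₀(7.059) = -2.12.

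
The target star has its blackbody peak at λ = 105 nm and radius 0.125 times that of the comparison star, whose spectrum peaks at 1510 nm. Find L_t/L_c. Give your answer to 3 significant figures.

668

Wien's law gives T ∝ 1/λ_max, so T_t/T_c = λ_c/λ_t = 1510/105 = 14.38.
Then L ∝ R²T⁴ gives L_t/L_c = (0.125)² × (14.38)⁴ = 0.01562 × 4.277×10^4 = 668.3.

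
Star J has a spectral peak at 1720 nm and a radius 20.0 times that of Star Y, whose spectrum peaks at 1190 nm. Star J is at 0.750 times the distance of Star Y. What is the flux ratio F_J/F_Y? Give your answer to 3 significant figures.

163

Wien's law: T_J/T_Y = λ_Y/λ_J = 1190/1720 = 0.6919.
L_J/L_Y = (R_J/R_Y)²(T_J/T_Y)⁴ = (20.0)²(0.6919)⁴ = 91.65.
F_J/F_Y = (L_J/L_Y)/(d_J/d_Y)² = 91.65/(0.750)² = 162.9.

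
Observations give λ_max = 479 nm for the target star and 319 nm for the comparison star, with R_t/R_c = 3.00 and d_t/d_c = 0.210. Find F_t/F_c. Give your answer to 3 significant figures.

Wien's law: T_t/T_c = λ_c/λ_t = 319/479 = 0.6660.
L_t/L_c = (R_t/R_c)²(T_t/T_c)⁴ = (3.00)²(0.6660)⁴ = 1.770.
F_t/F_c = (L_t/L_c)/(d_t/d_c)² = 1.770/(0.210)² = 40.14.

40.1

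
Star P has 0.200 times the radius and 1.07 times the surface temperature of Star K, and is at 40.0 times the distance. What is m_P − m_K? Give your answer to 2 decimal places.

L_P/L_K = (0.200)²(1.07)⁴ = 0.05243.
F_P/F_K = (L_P/L_K)/(d_P/d_K)² = 0.05243/1600 = 3.277×10^-5.
m_P − m_K = −2.5 log₁₀(3.277×10^-5) = 11.21.

11.21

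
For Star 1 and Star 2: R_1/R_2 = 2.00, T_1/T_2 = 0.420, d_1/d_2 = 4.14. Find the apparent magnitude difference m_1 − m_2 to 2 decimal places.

5.35

L_1/L_2 = (2.00)²(0.420)⁴ = 0.1245.
F_1/F_2 = (L_1/L_2)/(d_1/d_2)² = 0.1245/17.14 = 0.007262.
m_1 − m_2 = −2.5 log₁₀(0.007262) = 5.35.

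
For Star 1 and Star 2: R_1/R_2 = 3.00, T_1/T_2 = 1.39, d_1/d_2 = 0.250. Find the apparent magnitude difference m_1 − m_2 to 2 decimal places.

L_1/L_2 = (3.00)²(1.39)⁴ = 33.60.
F_1/F_2 = (L_1/L_2)/(d_1/d_2)² = 33.60/0.06250 = 537.6.
m_1 − m_2 = −2.5 log₁₀(537.6) = -6.83.

-6.83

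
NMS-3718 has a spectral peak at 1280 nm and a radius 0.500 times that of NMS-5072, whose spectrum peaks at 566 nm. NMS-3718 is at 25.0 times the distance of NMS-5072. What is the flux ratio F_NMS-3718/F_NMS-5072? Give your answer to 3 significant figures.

Wien's law: T_NMS-3718/T_NMS-5072 = λ_NMS-5072/λ_NMS-3718 = 566/1280 = 0.4422.
L_NMS-3718/L_NMS-5072 = (R_NMS-3718/R_NMS-5072)²(T_NMS-3718/T_NMS-5072)⁴ = (0.500)²(0.4422)⁴ = 0.009558.
F_NMS-3718/F_NMS-5072 = (L_NMS-3718/L_NMS-5072)/(d_NMS-3718/d_NMS-5072)² = 0.009558/(25.0)² = 1.529×10^-5.

1.53×10^-5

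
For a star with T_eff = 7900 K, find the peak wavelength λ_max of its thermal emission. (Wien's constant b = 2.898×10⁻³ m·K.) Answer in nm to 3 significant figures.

λ_max = b/T = 2.898×10⁻³ / 7900 = 3.67×10^-7 m = 366.8 nm.

367 nm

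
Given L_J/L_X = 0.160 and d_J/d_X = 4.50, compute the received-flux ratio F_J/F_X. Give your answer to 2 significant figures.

F = L/(4πd²), so F_J/F_X = (L_J/L_X) / (d_J/d_X)²
= 0.160 / (4.50)² = 0.160 / 20.25 = 0.007901.

0.0079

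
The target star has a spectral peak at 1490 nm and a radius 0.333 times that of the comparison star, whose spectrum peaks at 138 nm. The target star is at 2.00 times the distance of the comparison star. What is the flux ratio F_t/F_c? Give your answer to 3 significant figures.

Wien's law: T_t/T_c = λ_c/λ_t = 138/1490 = 0.09262.
L_t/L_c = (R_t/R_c)²(T_t/T_c)⁴ = (0.333)²(0.09262)⁴ = 8.159×10^-6.
F_t/F_c = (L_t/L_c)/(d_t/d_c)² = 8.159×10^-6/(2.00)² = 2.040×10^-6.

2.04×10^-6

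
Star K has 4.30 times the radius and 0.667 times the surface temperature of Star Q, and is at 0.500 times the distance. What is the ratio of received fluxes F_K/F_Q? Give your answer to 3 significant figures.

14.6

L_K/L_Q = (R_K/R_Q)²(T_K/T_Q)⁴ = (4.30)² × (0.667)⁴ = 3.660.
F_K/F_Q = (L_K/L_Q)/(d_K/d_Q)² = 3.660 / (0.500)² = 14.64.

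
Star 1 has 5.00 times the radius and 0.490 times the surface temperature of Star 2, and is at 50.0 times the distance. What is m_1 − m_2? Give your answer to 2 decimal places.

L_1/L_2 = (5.00)²(0.490)⁴ = 1.441.
F_1/F_2 = (L_1/L_2)/(d_1/d_2)² = 1.441/2500 = 5.765×10^-4.
m_1 − m_2 = −2.5 log₁₀(5.765×10^-4) = 8.10.

8.10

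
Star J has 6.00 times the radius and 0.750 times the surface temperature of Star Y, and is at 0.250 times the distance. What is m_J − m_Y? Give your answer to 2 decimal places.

-5.65

L_J/L_Y = (6.00)²(0.750)⁴ = 11.39.
F_J/F_Y = (L_J/L_Y)/(d_J/d_Y)² = 11.39/0.06250 = 182.2.
m_J − m_Y = −2.5 log₁₀(182.2) = -5.65.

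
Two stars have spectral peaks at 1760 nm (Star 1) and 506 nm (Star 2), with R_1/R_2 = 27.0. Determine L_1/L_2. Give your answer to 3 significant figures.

Wien's law gives T ∝ 1/λ_max, so T_1/T_2 = λ_2/λ_1 = 506/1760 = 0.2875.
Then L ∝ R²T⁴ gives L_1/L_2 = (27.0)² × (0.2875)⁴ = 729.0 × 0.006832 = 4.981.

4.98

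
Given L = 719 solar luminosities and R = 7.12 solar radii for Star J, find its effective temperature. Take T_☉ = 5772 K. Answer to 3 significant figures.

T/T_☉ = (L/L_☉)^(1/4) / (R/R_☉)^(1/2)
T = 5772 × (719)^(1/4) / √(7.12) = 5772 × 5.178 / 2.668 = 1.120×10^4 K.

1.12×10^4 K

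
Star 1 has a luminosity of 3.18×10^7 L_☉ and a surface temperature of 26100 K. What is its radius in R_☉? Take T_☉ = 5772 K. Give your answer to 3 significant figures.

276 R_☉

R/R_☉ = √(L/L_☉) / (T/T_☉)² = √(3.18×10^7) / (4.522)²
       = 5639 / 20.45 = 275.8.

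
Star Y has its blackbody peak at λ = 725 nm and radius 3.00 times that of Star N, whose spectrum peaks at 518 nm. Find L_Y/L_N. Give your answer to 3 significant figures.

2.35

Wien's law gives T ∝ 1/λ_max, so T_Y/T_N = λ_N/λ_Y = 518/725 = 0.7145.
Then L ∝ R²T⁴ gives L_Y/L_N = (3.00)² × (0.7145)⁴ = 9.000 × 0.2606 = 2.345.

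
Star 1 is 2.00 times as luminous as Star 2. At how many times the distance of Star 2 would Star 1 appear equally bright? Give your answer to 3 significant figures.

Equal flux requires L_1/d_1² = L_2/d_2², so d_1/d_2 = √(L_1/L_2)
= √(2.00) = 1.414.

1.41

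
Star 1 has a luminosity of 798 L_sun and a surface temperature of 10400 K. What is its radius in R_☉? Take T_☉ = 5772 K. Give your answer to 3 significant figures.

R/R_☉ = √(L/L_☉) / (T/T_☉)² = √(798) / (1.802)²
       = 28.25 / 3.246 = 8.701.

8.70 R_☉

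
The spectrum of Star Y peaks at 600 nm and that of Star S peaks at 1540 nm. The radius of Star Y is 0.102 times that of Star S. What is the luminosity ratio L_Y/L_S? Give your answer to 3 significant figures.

Wien's law gives T ∝ 1/λ_max, so T_Y/T_S = λ_S/λ_Y = 1540/600 = 2.567.
Then L ∝ R²T⁴ gives L_Y/L_S = (0.102)² × (2.567)⁴ = 0.01040 × 43.40 = 0.4515.

0.452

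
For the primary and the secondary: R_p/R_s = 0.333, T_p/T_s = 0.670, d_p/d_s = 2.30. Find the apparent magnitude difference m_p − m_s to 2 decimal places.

5.94

L_p/L_s = (0.333)²(0.670)⁴ = 0.02235.
F_p/F_s = (L_p/L_s)/(d_p/d_s)² = 0.02235/5.290 = 0.004224.
m_p − m_s = −2.5 log₁₀(0.004224) = 5.94.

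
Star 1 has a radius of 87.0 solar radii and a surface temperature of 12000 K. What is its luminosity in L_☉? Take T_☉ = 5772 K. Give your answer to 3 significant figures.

L/L_☉ = (R/R_☉)² (T/T_☉)⁴ = (87.0)² × (12000/5772)⁴
       = 7569 × (2.079)⁴ = 7569 × 18.68 = 1.414×10^5.

1.41×10^5 L_☉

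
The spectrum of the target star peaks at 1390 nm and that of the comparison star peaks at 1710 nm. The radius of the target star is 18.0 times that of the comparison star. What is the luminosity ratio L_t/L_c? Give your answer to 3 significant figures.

742

Wien's law gives T ∝ 1/λ_max, so T_t/T_c = λ_c/λ_t = 1710/1390 = 1.230.
Then L ∝ R²T⁴ gives L_t/L_c = (18.0)² × (1.230)⁴ = 324.0 × 2.290 = 742.1.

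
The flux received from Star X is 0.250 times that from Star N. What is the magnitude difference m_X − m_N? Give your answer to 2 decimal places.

1.51

m_X − m_N = −2.5 log₁₀(F_X/F_N) = −2.5 log₁₀(0.250) = −2.5 × (-0.602) = 1.505.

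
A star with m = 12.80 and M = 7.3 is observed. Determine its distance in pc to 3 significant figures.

126 pc

m − M = 5 log₁₀(d/10 pc)
12.80 − (7.3) = 5.50 = 5 log₁₀(d/10)
d = 10 × 10^(5.50/5) = 10 × 10^1.100 = 125.9 pc.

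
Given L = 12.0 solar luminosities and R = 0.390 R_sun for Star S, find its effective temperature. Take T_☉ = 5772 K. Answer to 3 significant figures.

1.72×10^4 K

T/T_☉ = (L/L_☉)^(1/4) / (R/R_☉)^(1/2)
T = 5772 × (12.0)^(1/4) / √(0.390) = 5772 × 1.861 / 0.6245 = 1.720×10^4 K.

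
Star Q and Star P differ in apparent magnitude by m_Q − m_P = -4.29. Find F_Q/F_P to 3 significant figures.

F_Q/F_P = 10^(−(m_Q − m_P)/2.5) = 10^(4.29/2.5) = 10^1.716 = 52.00.

52.0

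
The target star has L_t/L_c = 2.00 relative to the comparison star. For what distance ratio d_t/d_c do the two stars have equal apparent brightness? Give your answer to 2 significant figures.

Equal flux requires L_t/d_t² = L_c/d_c², so d_t/d_c = √(L_t/L_c)
= √(2.00) = 1.414.

1.4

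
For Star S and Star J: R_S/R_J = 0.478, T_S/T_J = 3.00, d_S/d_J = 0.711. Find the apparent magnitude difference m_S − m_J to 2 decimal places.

-3.91

L_S/L_J = (0.478)²(3.00)⁴ = 18.51.
F_S/F_J = (L_S/L_J)/(d_S/d_J)² = 18.51/0.5055 = 36.61.
m_S − m_J = −2.5 log₁₀(36.61) = -3.91.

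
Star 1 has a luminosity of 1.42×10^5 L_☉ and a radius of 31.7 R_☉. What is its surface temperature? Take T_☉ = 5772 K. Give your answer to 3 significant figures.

1.99×10^4 K

T/T_☉ = (L/L_☉)^(1/4) / (R/R_☉)^(1/2)
T = 5772 × (1.42×10^5)^(1/4) / √(31.7) = 5772 × 19.41 / 5.630 = 1.990×10^4 K.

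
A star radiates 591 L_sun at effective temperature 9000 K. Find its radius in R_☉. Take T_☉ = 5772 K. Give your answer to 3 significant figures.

R/R_☉ = √(L/L_☉) / (T/T_☉)² = √(591) / (1.559)²
       = 24.31 / 2.431 = 9.999.

10.0 R_☉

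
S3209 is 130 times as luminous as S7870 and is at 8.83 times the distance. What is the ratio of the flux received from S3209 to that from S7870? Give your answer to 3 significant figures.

1.67

F = L/(4πd²), so F_S3209/F_S7870 = (L_S3209/L_S7870) / (d_S3209/d_S7870)²
= 130 / (8.83)² = 130 / 77.97 = 1.667.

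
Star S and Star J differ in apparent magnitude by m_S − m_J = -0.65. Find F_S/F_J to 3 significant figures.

1.82

F_S/F_J = 10^(−(m_S − m_J)/2.5) = 10^(0.65/2.5) = 10^0.260 = 1.820.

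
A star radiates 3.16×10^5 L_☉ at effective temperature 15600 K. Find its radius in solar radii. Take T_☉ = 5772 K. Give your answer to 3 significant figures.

R/R_☉ = √(L/L_☉) / (T/T_☉)² = √(3.16×10^5) / (2.703)²
       = 562.1 / 7.305 = 76.96.

77.0 solar radii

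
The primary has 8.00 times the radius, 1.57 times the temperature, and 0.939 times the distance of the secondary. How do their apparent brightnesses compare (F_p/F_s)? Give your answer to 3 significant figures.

L_p/L_s = (R_p/R_s)²(T_p/T_s)⁴ = (8.00)² × (1.57)⁴ = 388.8.
F_p/F_s = (L_p/L_s)/(d_p/d_s)² = 388.8 / (0.939)² = 441.0.

441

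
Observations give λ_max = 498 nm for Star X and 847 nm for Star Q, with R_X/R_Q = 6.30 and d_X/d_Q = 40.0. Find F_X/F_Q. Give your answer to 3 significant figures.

0.208

Wien's law: T_X/T_Q = λ_Q/λ_X = 847/498 = 1.701.
L_X/L_Q = (R_X/R_Q)²(T_X/T_Q)⁴ = (6.30)²(1.701)⁴ = 332.1.
F_X/F_Q = (L_X/L_Q)/(d_X/d_Q)² = 332.1/(40.0)² = 0.2076.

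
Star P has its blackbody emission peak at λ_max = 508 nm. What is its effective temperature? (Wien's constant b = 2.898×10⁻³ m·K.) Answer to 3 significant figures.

T = b/λ_max = 2.898×10⁻³ / (508×10⁻⁹) = 5705 K.

5.70×10^3 K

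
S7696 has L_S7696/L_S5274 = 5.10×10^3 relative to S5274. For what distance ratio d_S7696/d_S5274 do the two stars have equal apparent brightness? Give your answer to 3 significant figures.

71.4

Equal flux requires L_S7696/d_S7696² = L_S5274/d_S5274², so d_S7696/d_S5274 = √(L_S7696/L_S5274)
= √(5.10×10^3) = 71.41.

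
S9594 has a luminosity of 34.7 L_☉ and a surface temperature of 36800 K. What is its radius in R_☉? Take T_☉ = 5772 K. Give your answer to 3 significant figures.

0.145 R_☉

R/R_☉ = √(L/L_☉) / (T/T_☉)² = √(34.7) / (6.376)²
       = 5.891 / 40.65 = 0.1449.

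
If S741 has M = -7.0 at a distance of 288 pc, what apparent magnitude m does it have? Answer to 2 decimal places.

0.30

m = M + 5 log₁₀(d/10 pc) = -7.0 + 5 log₁₀(288/10)
  = -7.0 + 5 × 1.459 = -7.0 + 7.30 = 0.30.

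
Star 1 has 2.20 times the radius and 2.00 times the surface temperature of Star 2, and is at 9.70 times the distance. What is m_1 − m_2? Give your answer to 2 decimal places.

L_1/L_2 = (2.20)²(2.00)⁴ = 77.44.
F_1/F_2 = (L_1/L_2)/(d_1/d_2)² = 77.44/94.09 = 0.8230.
m_1 − m_2 = −2.5 log₁₀(0.8230) = 0.21.

0.21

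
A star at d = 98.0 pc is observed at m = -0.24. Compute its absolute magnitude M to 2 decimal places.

-5.20

M = m − 5 log₁₀(d/10 pc) = -0.24 − 5 log₁₀(98.0/10)
  = -0.24 − 5 × 0.991 = -0.24 − 4.96 = -5.20.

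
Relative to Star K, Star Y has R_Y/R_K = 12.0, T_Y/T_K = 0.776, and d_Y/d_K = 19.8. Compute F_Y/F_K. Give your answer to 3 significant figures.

L_Y/L_K = (R_Y/R_K)²(T_Y/T_K)⁴ = (12.0)² × (0.776)⁴ = 52.22.
F_Y/F_K = (L_Y/L_K)/(d_Y/d_K)² = 52.22 / (19.8)² = 0.1332.

0.133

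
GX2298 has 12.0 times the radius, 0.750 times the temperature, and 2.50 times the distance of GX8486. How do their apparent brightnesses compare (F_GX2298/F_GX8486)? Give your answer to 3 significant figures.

7.29

L_GX2298/L_GX8486 = (R_GX2298/R_GX8486)²(T_GX2298/T_GX8486)⁴ = (12.0)² × (0.750)⁴ = 45.56.
F_GX2298/F_GX8486 = (L_GX2298/L_GX8486)/(d_GX2298/d_GX8486)² = 45.56 / (2.50)² = 7.290.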